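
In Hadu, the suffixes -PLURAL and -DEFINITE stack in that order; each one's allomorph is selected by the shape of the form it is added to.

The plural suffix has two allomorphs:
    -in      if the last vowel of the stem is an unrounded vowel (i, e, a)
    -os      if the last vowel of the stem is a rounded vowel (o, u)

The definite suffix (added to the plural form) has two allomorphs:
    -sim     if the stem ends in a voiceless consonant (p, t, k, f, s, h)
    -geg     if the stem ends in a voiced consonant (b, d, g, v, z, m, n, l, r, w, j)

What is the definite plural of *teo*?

*teo* — last vowel /o/ (a rounded vowel) → -os → *teoos*.
The final consonant of the plural form *teoos* is /s/, which is voiceless, so the definite suffix is -sim, giving *teoossim*.

teoossim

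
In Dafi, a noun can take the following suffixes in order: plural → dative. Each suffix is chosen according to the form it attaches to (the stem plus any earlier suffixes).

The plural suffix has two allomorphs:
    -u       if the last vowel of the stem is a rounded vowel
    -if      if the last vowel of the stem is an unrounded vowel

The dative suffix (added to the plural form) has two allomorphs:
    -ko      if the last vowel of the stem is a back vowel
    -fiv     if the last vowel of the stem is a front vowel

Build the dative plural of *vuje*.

The last vowel of *vuje* is /e/, which is an unrounded vowel, so the plural suffix is -if, giving *vujeif*.
The plural form *vujeif*: last vowel = /i/, a front vowel → -fiv → *vujeiffiv*.

vujeiffiv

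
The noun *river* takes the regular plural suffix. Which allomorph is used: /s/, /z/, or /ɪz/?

The stem *river* ends in a voiced non-sibilant sound.
The plural suffix surfaces as /ɪz/ after sibilants, /s/ after other voiceless consonants, and /z/ after other voiced sounds.
So the plural -s on *river* is pronounced /z/.

/z/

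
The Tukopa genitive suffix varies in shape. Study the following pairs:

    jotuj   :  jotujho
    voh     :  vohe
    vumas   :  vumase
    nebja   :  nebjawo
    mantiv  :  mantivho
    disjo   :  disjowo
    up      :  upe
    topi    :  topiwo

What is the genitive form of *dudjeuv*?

dudjeuvho

The alternation tracks the final sound of the stem — -e when the stem ends in a voiceless consonant (*voh*, *vumas*, *up*); -ho when the stem ends in a voiced consonant (*jotuj*, *mantiv*); -wo when the stem ends in a vowel (*nebja*, *disjo*, *topi*).
The final sound of *dudjeuv* is /v/, which is a voiced consonant, so the suffix is -ho, giving *dudjeuvho*.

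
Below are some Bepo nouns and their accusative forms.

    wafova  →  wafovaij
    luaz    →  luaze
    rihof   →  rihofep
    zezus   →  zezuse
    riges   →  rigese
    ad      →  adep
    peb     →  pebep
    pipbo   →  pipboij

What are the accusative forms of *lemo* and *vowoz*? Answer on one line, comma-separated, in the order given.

Looking at the final sound of each stem: -e when the stem ends in a sibilant (*luaz*, *zezus*, *riges*); -ep when the stem ends in a non-sibilant consonant (*rihof*, *ad*, *peb*); -ij when the stem ends in a vowel (*wafova*, *pipbo*).
The final sound of *lemo* is /o/, which is a vowel, so the suffix is -ij, giving *lemoij*.
*vowoz*: final sound = /z/, a sibilant → -e → *vowoze*.

lemoij, vowoze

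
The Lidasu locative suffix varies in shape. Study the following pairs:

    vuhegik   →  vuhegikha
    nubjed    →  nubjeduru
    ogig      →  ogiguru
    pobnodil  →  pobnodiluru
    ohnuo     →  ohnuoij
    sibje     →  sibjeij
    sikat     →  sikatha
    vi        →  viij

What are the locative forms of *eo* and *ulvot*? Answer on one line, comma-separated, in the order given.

Looking at the final sound of each stem: -ha when the stem ends in a voiceless consonant (*vuhegik*, *sikat*); -uru when the stem ends in a voiced consonant (*nubjed*, *ogig*, *pobnodil*); -ij when the stem ends in a vowel (*ohnuo*, *sibje*, *vi*).
*eo*: final sound = /o/, a vowel → -ij → *eoij*.
*ulvot*: final sound = /t/, a voiceless consonant → -ha → *ulvotha*.

eoij, ulvotha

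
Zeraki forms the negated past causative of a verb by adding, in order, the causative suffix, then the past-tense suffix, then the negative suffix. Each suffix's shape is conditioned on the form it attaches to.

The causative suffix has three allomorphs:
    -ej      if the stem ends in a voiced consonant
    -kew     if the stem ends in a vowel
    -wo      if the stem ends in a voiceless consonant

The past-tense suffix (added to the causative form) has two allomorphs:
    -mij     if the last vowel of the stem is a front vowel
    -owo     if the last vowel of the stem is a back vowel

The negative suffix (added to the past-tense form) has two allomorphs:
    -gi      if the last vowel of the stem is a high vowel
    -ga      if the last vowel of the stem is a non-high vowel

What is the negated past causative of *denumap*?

*denumap*: final sound = /p/, a voiceless consonant → -wo → *denumapwo*.
The causative form *denumapwo* — last vowel /o/ (a back vowel) → -owo → *denumapwoowo*.
The last vowel of the past-tense form *denumapwoowo* is /o/, which is a non-high vowel, so the negative suffix is -ga, giving *denumapwoowoga*.

denumapwoowoga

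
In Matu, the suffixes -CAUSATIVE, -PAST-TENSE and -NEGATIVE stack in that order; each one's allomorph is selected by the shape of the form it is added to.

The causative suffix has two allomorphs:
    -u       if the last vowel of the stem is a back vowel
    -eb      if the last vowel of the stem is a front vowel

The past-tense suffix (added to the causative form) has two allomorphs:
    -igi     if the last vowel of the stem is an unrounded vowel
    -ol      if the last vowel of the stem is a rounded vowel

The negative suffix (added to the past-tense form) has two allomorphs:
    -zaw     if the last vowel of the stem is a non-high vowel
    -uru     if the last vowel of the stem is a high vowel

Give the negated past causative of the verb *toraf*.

torafuolzaw

Since the last vowel of *toraf* is /a/ (a back vowel), it takes -u, giving *torafu*.
Since the last vowel of the causative form *torafu* is /u/ (a rounded vowel), it takes -ol, giving *torafuol*.
The last vowel of the past-tense form *torafuol* is /o/, which is a non-high vowel, so the negative suffix is -zaw, giving *torafuolzaw*.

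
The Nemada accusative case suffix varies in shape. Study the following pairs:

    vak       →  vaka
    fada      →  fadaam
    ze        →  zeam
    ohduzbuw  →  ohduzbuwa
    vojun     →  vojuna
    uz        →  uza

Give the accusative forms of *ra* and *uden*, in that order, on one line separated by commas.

The pattern is consonant vs. vowel: -a when the stem ends in a consonant (*vak*, *ohduzbuw*, *vojun*, *uz*); -am when the stem ends in a vowel (*fada*, *ze*).
The final sound of *ra* is /a/, which is a vowel, so the suffix is -am, giving *raam*.
The final sound of *uden* is /n/, which is a consonant, so the suffix is -a, giving *udena*.

raam, udena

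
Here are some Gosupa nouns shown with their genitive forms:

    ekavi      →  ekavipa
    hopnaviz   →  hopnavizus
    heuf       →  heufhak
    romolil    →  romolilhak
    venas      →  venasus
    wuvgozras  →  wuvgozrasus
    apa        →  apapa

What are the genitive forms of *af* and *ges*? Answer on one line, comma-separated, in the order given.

The alternation tracks the final sound of the stem — -us when the stem ends in a sibilant (*hopnaviz*, *venas*, *wuvgozras*); -hak when the stem ends in a non-sibilant consonant (*heuf*, *romolil*); -pa when the stem ends in a vowel (*ekavi*, *apa*).
*af* — final sound /f/ (a non-sibilant consonant) → -hak → *afhak*.
Since the final sound of *ges* is /s/ (a sibilant), it takes -us, giving *gesus*.

afhak, gesus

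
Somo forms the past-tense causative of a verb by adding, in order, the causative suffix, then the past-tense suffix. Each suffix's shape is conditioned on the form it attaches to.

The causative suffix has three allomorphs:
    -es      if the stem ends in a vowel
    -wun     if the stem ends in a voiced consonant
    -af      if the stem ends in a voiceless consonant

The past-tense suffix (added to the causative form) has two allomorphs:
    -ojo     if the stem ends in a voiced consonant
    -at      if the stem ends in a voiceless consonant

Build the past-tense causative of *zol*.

The final sound of *zol* is /l/, which is a voiced consonant, so the causative suffix is -wun, giving *zolwun*.
Since the final consonant of the causative form *zolwun* is /n/ (voiced), it takes -ojo, giving *zolwunojo*.

zolwunojo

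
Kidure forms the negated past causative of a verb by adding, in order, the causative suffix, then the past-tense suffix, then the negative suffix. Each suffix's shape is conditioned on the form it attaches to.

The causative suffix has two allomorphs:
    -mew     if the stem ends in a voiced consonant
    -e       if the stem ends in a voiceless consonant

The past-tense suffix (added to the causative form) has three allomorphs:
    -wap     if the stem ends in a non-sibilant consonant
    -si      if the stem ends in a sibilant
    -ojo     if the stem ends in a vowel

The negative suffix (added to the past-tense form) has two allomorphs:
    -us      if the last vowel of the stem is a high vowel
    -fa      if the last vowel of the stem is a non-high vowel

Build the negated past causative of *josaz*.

josazmewwapfa

*josaz*: final consonant = /z/, voiced → -mew → *josazmew*.
The causative form *josazmew* — final sound /w/ (a non-sibilant consonant) → -wap → *josazmewwap*.
The past-tense form *josazmewwap* — last vowel /a/ (a non-high vowel) → -fa → *josazmewwapfa*.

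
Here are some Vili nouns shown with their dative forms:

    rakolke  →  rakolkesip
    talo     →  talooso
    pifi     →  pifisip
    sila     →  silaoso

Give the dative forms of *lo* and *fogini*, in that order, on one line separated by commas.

The alternation tracks the last vowel of the stem — -sip when the last vowel of the stem is a front vowel (*rakolke*, *pifi*); -oso when the last vowel of the stem is a back vowel (*talo*, *sila*).
*lo*: last vowel = /o/, a back vowel → -oso → *looso*.
The last vowel of *fogini* is /i/, which is a front vowel, so the suffix is -sip, giving *foginisip*.

looso, foginisip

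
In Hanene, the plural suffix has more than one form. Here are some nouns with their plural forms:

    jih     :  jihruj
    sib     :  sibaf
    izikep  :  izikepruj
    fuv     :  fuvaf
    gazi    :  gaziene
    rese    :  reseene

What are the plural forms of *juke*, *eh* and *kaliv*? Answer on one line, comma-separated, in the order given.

jukeene, ehruj, kalivaf

The alternation tracks the final sound of the stem — -ruj when the stem ends in a voiceless consonant (*jih*, *izikep*); -af when the stem ends in a voiced consonant (*sib*, *fuv*); -ene when the stem ends in a vowel (*gazi*, *rese*).
*juke* — final sound /e/ (a vowel) → -ene → *jukeene*.
Since the final sound of *eh* is /h/ (a voiceless consonant), it takes -ruj, giving *ehruj*.
Since the final sound of *kaliv* is /v/ (a voiced consonant), it takes -af, giving *kalivaf*.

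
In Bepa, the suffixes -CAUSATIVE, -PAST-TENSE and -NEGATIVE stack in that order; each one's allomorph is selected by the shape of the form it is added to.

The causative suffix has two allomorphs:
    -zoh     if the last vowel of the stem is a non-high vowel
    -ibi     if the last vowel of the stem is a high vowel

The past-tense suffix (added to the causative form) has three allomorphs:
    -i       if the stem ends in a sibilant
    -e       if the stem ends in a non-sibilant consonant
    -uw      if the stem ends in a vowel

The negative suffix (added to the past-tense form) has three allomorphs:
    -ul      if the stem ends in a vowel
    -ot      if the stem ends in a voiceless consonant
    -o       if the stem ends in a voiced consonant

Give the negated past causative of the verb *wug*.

*wug* — last vowel /u/ (a high vowel) → -ibi → *wugibi*.
The final sound of the causative form *wugibi* is /i/, which is a vowel, so the past-tense suffix is -uw, giving *wugibiuw*.
Since the final sound of the past-tense form *wugibiuw* is /w/ (a voiced consonant), it takes -o, giving *wugibiuwo*.

wugibiuwo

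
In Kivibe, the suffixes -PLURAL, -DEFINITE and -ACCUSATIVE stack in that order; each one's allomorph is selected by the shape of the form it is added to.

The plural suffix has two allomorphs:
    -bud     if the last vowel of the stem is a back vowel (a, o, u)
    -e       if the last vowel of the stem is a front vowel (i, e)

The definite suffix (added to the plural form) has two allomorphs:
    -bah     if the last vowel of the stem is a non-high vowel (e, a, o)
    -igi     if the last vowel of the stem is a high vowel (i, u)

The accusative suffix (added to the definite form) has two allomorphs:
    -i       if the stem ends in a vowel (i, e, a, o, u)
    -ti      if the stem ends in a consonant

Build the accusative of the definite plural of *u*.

ubudigii

*u*: last vowel = /u/, a back vowel → -bud → *ubud*.
The plural form *ubud*: last vowel = /u/, a high vowel → -igi → *ubudigi*.
The final sound of the definite form *ubudigi* is /i/, which is a vowel, so the accusative suffix is -i, giving *ubudigii*.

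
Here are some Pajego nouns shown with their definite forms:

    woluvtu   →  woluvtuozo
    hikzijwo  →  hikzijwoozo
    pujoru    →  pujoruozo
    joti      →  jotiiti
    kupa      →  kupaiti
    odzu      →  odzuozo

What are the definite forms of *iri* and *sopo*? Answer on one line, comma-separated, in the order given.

iriiti, sopoozo

The suffix is conditioned by the last vowel: -ozo when the last vowel of the stem is a rounded vowel (*woluvtu*, *hikzijwo*, *pujoru*, *odzu*); -iti when the last vowel of the stem is an unrounded vowel (*joti*, *kupa*).
*iri*: last vowel = /i/, an unrounded vowel → -iti → *iriiti*.
Since the last vowel of *sopo* is /o/ (a rounded vowel), it takes -ozo, giving *sopoozo*.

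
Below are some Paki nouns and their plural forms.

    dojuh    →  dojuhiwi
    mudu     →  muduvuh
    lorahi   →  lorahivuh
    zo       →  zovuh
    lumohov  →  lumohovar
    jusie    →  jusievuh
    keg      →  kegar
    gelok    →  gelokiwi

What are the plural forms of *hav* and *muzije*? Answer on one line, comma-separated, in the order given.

The alternation tracks the final sound of the stem — -iwi when the stem ends in a voiceless consonant (*dojuh*, *gelok*); -ar when the stem ends in a voiced consonant (*lumohov*, *keg*); -vuh when the stem ends in a vowel (*mudu*, *lorahi*, *zo*, *jusie*).
The final sound of *hav* is /v/, which is a voiced consonant, so the suffix is -ar, giving *havar*.
Since the final sound of *muzije* is /e/ (a vowel), it takes -vuh, giving *muzijevuh*.

havar, muzijevuh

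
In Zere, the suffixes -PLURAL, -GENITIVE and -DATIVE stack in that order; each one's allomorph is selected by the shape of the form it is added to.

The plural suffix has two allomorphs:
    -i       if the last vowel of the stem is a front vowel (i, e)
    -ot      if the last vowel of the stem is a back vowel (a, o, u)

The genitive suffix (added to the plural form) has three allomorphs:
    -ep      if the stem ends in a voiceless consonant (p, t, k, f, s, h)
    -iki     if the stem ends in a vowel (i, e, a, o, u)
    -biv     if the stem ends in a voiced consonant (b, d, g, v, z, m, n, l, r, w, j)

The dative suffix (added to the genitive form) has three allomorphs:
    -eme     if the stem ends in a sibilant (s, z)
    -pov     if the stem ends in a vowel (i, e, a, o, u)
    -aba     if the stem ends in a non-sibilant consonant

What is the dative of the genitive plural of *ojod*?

*ojod*: last vowel = /o/, a back vowel → -ot → *ojodot*.
The final sound of the plural form *ojodot* is /t/, which is a voiceless consonant, so the genitive suffix is -ep, giving *ojodotep*.
Since the final sound of the genitive form *ojodotep* is /p/ (a non-sibilant consonant), it takes -aba, giving *ojodotepaba*.

ojodotepaba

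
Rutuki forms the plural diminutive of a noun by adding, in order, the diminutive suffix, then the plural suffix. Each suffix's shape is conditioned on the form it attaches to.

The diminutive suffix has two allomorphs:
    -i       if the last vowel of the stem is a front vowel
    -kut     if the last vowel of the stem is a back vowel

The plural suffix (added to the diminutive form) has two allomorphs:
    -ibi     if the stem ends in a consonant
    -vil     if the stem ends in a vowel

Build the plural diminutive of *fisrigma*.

fisrigmakutibi

The last vowel of *fisrigma* is /a/, which is a back vowel, so the diminutive suffix is -kut, giving *fisrigmakut*.
The diminutive form *fisrigmakut*: final sound = /t/, a consonant → -ibi → *fisrigmakutibi*.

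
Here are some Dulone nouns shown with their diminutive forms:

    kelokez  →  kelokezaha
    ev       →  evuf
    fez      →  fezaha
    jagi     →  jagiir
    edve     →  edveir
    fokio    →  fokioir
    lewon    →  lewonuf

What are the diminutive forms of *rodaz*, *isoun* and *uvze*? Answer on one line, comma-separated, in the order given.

rodazaha, isounuf, uvzeir

The pattern is sibilance of the final sound: -aha when the stem ends in a sibilant (*kelokez*, *fez*); -uf when the stem ends in a non-sibilant consonant (*ev*, *lewon*); -ir when the stem ends in a vowel (*jagi*, *edve*, *fokio*).
*rodaz* — final sound /z/ (a sibilant) → -aha → *rodazaha*.
Since the final sound of *isoun* is /n/ (a non-sibilant consonant), it takes -uf, giving *isounuf*.
Since the final sound of *uvze* is /e/ (a vowel), it takes -ir, giving *uvzeir*.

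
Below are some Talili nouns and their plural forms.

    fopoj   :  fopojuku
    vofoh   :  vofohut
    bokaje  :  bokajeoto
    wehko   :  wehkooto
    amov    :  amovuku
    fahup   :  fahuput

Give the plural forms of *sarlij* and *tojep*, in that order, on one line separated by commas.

Looking at the final sound of each stem: -ut when the stem ends in a voiceless consonant (*vofoh*, *fahup*); -uku when the stem ends in a voiced consonant (*fopoj*, *amov*); -oto when the stem ends in a vowel (*bokaje*, *wehko*).
*sarlij*: final sound = /j/, a voiced consonant → -uku → *sarlijuku*.
*tojep* — final sound /p/ (a voiceless consonant) → -ut → *tojeput*.

sarlijuku, tojeput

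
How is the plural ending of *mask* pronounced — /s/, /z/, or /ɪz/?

/s/

The stem *mask* ends in a voiceless non-sibilant consonant.
The plural suffix surfaces as /ɪz/ after sibilants, /s/ after other voiceless consonants, and /z/ after other voiced sounds.
So the plural -s on *mask* is pronounced /s/.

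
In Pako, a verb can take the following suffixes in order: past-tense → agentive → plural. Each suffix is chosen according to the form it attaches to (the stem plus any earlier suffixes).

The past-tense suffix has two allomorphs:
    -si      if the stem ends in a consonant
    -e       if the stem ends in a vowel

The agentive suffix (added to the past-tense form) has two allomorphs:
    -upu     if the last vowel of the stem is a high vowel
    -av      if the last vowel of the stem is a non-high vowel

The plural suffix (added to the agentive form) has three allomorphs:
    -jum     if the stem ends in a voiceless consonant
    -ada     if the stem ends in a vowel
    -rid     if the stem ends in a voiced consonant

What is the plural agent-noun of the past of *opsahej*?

*opsahej* — final sound /j/ (a consonant) → -si → *opsahejsi*.
The past-tense form *opsahejsi*: last vowel = /i/, a high vowel → -upu → *opsahejsiupu*.
The agentive form *opsahejsiupu* — final sound /u/ (a vowel) → -ada → *opsahejsiupuada*.

opsahejsiupuada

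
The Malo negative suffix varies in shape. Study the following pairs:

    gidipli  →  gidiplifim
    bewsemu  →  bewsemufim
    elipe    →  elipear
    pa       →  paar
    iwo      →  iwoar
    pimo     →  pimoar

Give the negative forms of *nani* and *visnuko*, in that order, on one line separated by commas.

nanifim, visnukoar

The suffix is conditioned by the last vowel: -fim when the last vowel of the stem is a high vowel (*gidipli*, *bewsemu*); -ar when the last vowel of the stem is a non-high vowel (*elipe*, *pa*, *iwo*, *pimo*).
*nani*: last vowel = /i/, a high vowel → -fim → *nanifim*.
Since the last vowel of *visnuko* is /o/ (a non-high vowel), it takes -ar, giving *visnukoar*.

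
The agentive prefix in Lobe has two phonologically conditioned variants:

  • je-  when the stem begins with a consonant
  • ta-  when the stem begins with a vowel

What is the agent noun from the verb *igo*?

The first sound of *igo* is /i/, which is a vowel, so the prefix is ta-, giving *taigo*.

taigo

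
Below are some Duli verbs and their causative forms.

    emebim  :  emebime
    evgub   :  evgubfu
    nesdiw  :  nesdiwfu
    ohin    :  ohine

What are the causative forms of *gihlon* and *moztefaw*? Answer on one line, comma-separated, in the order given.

gihlone, moztefawfu

The pattern is nasality of the final consonant: -e when the stem ends in a nasal (*emebim*, *ohin*); -fu when the stem ends in a non-nasal consonant (*evgub*, *nesdiw*).
*gihlon*: final consonant = /n/, a nasal → -e → *gihlone*.
The final consonant of *moztefaw* is /w/, which is non-nasal, so the suffix is -fu, giving *moztefawfu*.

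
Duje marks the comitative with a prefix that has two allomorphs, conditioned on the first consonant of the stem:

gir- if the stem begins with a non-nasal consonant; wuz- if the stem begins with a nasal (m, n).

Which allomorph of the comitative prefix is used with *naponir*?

*naponir*: first consonant = /n/, a nasal → wuz-.

wuz-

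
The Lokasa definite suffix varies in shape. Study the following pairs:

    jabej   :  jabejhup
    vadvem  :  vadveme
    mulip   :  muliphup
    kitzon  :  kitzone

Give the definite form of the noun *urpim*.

urpime

Looking at the final consonant of each stem: -e when the stem ends in a nasal (*vadvem*, *kitzon*); -hup when the stem ends in a non-nasal consonant (*jabej*, *mulip*).
*urpim*: final consonant = /m/, a nasal → -e → *urpime*.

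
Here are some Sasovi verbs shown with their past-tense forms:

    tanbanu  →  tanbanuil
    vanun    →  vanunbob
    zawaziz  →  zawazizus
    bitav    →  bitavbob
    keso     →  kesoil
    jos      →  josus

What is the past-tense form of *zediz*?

zedizus

The suffix is conditioned by the final sound: -us when the stem ends in a sibilant (*zawaziz*, *jos*); -bob when the stem ends in a non-sibilant consonant (*vanun*, *bitav*); -il when the stem ends in a vowel (*tanbanu*, *keso*).
*zediz*: final sound = /z/, a sibilant → -us → *zedizus*.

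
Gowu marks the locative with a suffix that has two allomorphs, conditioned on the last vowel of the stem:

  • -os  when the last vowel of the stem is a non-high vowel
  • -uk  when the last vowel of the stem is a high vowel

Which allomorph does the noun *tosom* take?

*tosom*: last vowel = /o/, a non-high vowel → -os.

-os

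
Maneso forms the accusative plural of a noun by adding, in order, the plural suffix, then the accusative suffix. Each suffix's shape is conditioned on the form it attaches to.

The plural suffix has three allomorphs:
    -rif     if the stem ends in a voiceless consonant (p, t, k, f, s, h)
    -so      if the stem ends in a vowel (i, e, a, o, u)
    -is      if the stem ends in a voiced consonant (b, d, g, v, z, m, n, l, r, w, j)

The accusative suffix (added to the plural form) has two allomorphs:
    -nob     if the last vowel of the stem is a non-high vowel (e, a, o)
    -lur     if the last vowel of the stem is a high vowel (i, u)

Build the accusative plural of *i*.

isonob

*i*: final sound = /i/, a vowel → -so → *iso*.
The last vowel of the plural form *iso* is /o/, which is a non-high vowel, so the accusative suffix is -nob, giving *isonob*.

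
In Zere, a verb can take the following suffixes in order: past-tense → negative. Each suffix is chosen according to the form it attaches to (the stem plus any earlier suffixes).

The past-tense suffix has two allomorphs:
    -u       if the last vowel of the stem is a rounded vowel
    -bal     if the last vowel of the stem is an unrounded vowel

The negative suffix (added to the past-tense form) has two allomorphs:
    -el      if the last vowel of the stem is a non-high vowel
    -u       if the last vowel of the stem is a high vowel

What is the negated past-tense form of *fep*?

*fep*: last vowel = /e/, an unrounded vowel → -bal → *fepbal*.
Since the last vowel of the past-tense form *fepbal* is /a/ (a non-high vowel), it takes -el, giving *fepbalel*.

fepbalel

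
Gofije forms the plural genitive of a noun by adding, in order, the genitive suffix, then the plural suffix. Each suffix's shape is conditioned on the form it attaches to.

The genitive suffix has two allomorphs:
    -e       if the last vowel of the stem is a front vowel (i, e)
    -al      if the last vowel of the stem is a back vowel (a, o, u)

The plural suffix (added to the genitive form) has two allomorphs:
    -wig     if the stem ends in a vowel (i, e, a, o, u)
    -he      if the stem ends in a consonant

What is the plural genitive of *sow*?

sowalhe

*sow*: last vowel = /o/, a back vowel → -al → *sowal*.
Since the final sound of the genitive form *sowal* is /l/ (a consonant), it takes -he, giving *sowalhe*.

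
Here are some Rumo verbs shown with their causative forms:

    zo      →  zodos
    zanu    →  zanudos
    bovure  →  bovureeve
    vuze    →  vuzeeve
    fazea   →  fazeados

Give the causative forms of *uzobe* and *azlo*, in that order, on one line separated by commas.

The alternation tracks the last vowel of the stem — -eve when the last vowel of the stem is a front vowel (*bovure*, *vuze*); -dos when the last vowel of the stem is a back vowel (*zo*, *zanu*, *fazea*).
*uzobe* — last vowel /e/ (a front vowel) → -eve → *uzobeeve*.
The last vowel of *azlo* is /o/, which is a back vowel, so the suffix is -dos, giving *azlodos*.

uzobeeve, azlodos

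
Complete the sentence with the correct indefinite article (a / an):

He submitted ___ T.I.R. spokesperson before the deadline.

The indefinite article is chosen by the initial *sound* of the following word, not its spelling.
The initialism *T.I.R.* is read letter by letter; the first letter, T, is pronounced /tiː/, which begins with a consonant sound.
So the article is *a*: He submitted a T.I.R. spokesperson before the deadline.

a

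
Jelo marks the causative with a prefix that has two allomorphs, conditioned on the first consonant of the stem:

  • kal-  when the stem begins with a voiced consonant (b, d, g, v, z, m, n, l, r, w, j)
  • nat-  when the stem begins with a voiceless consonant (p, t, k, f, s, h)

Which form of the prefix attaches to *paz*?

*paz*: first consonant = /p/, voiceless → nat-.

nat-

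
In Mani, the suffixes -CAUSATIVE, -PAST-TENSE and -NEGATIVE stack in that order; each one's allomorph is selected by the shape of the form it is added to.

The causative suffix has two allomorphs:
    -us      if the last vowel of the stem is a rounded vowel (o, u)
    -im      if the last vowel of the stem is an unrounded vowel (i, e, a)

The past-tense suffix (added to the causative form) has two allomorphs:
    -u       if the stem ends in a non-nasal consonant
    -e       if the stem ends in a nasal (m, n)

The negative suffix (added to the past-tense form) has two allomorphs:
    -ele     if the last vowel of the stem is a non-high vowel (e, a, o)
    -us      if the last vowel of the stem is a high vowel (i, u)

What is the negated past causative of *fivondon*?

The last vowel of *fivondon* is /o/, which is a rounded vowel, so the causative suffix is -us, giving *fivondonus*.
Since the final consonant of the causative form *fivondonus* is /s/ (non-nasal), it takes -u, giving *fivondonusu*.
The past-tense form *fivondonusu* — last vowel /u/ (a high vowel) → -us → *fivondonusuus*.

fivondonusuus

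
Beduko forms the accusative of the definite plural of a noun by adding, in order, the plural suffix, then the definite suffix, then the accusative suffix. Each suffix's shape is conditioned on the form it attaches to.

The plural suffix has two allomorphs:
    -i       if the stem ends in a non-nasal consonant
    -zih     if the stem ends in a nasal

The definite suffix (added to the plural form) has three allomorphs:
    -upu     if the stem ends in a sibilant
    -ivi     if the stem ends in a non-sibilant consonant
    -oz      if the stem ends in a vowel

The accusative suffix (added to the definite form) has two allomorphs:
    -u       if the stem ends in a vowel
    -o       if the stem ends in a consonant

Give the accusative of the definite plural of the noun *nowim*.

*nowim*: final consonant = /m/, a nasal → -zih → *nowimzih*.
The plural form *nowimzih* — final sound /h/ (a non-sibilant consonant) → -ivi → *nowimzihivi*.
The definite form *nowimzihivi*: final sound = /i/, a vowel → -u → *nowimzihiviu*.

nowimzihiviu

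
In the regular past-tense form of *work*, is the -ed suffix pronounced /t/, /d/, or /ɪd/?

/t/

The stem *work* ends in a voiceless consonant other than /t/.
The -ed suffix is realized as /ɪd/ after /t, d/; as /t/ after other voiceless consonants; and as /d/ after other voiced sounds.
So -ed on *work* is pronounced /t/.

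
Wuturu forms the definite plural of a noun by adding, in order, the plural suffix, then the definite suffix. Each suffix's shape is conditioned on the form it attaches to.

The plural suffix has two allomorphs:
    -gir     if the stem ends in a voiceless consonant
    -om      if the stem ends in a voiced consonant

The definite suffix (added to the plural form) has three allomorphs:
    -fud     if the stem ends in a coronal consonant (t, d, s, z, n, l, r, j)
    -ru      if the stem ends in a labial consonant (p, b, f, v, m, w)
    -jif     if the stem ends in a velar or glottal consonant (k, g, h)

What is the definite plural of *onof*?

Since the final consonant of *onof* is /f/ (voiceless), it takes -gir, giving *onofgir*.
The plural form *onofgir* — final consonant /r/ (coronal) → -fud → *onofgirfud*.

onofgirfud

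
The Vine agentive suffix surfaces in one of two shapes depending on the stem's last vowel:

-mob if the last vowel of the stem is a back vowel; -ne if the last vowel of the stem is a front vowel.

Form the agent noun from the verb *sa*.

samob

Since the last vowel of *sa* is /a/ (a back vowel), it takes -mob, giving *samob*.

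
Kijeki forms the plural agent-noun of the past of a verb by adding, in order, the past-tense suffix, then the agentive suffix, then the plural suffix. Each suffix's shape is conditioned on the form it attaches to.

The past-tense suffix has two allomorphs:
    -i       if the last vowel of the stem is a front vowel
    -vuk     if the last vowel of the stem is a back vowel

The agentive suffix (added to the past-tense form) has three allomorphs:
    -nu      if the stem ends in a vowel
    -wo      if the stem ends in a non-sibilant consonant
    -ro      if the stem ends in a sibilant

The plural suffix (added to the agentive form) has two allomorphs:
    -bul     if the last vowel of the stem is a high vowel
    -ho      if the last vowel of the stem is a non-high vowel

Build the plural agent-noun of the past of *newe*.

The last vowel of *newe* is /e/, which is a front vowel, so the past-tense suffix is -i, giving *newei*.
The past-tense form *newei*: final sound = /i/, a vowel → -nu → *neweinu*.
The agentive form *neweinu* — last vowel /u/ (a high vowel) → -bul → *neweinubul*.

neweinubul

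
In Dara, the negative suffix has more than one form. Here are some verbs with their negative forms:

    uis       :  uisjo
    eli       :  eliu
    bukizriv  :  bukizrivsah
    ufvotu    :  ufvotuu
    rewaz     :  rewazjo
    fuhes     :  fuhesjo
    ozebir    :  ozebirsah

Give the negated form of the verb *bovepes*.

The alternation tracks the final sound of the stem — -jo when the stem ends in a sibilant (*uis*, *rewaz*, *fuhes*); -sah when the stem ends in a non-sibilant consonant (*bukizriv*, *ozebir*); -u when the stem ends in a vowel (*eli*, *ufvotu*).
*bovepes*: final sound = /s/, a sibilant → -jo → *bovepesjo*.

bovepesjo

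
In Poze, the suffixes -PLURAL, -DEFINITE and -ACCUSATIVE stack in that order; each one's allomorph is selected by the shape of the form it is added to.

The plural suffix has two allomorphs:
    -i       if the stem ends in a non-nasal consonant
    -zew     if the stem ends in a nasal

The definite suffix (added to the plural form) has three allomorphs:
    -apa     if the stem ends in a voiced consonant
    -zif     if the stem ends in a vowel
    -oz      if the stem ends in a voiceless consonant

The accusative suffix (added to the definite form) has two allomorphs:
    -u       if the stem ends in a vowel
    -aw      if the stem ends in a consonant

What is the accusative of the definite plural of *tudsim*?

*tudsim*: final consonant = /m/, a nasal → -zew → *tudsimzew*.
The final sound of the plural form *tudsimzew* is /w/, which is a voiced consonant, so the definite suffix is -apa, giving *tudsimzewapa*.
Since the final sound of the definite form *tudsimzewapa* is /a/ (a vowel), it takes -u, giving *tudsimzewapau*.

tudsimzewapau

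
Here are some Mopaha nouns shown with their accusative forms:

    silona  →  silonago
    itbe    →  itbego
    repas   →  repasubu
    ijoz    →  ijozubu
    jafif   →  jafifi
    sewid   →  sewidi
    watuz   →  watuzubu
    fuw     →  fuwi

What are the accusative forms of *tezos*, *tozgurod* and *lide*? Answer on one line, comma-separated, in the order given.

tezosubu, tozgurodi, lidego

The suffix is conditioned by the final sound: -ubu when the stem ends in a sibilant (*repas*, *ijoz*, *watuz*); -i when the stem ends in a non-sibilant consonant (*jafif*, *sewid*, *fuw*); -go when the stem ends in a vowel (*silona*, *itbe*).
The final sound of *tezos* is /s/, which is a sibilant, so the suffix is -ubu, giving *tezosubu*.
*tozgurod* — final sound /d/ (a non-sibilant consonant) → -i → *tozgurodi*.
The final sound of *lide* is /e/, which is a vowel, so the suffix is -go, giving *lidego*.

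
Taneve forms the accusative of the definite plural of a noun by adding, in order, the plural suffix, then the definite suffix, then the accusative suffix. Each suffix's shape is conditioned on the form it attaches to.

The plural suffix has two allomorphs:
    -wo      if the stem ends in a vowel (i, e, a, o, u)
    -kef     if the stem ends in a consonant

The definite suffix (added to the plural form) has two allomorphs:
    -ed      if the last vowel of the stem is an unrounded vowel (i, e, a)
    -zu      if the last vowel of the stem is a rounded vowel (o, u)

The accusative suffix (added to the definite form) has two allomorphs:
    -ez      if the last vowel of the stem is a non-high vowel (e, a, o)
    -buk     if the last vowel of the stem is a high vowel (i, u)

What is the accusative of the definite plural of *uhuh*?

*uhuh*: final sound = /h/, a consonant → -kef → *uhuhkef*.
The plural form *uhuhkef*: last vowel = /e/, an unrounded vowel → -ed → *uhuhkefed*.
The definite form *uhuhkefed*: last vowel = /e/, a non-high vowel → -ez → *uhuhkefedez*.

uhuhkefedez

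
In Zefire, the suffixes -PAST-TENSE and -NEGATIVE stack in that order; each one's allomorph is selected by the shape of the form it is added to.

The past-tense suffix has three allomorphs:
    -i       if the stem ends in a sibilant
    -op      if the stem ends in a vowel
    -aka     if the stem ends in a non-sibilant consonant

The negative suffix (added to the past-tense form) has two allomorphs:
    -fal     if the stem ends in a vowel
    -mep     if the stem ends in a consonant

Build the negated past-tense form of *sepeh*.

sepehakafal

The final sound of *sepeh* is /h/, which is a non-sibilant consonant, so the past-tense suffix is -aka, giving *sepehaka*.
The past-tense form *sepehaka* — final sound /a/ (a vowel) → -fal → *sepehakafal*.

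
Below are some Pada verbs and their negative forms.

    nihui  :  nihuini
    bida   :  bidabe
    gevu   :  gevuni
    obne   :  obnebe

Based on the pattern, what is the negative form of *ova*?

ovabe

The alternation tracks the last vowel of the stem — -ni when the last vowel of the stem is a high vowel (*nihui*, *gevu*); -be when the last vowel of the stem is a non-high vowel (*bida*, *obne*).
The last vowel of *ova* is /a/, which is a non-high vowel, so the suffix is -be, giving *ovabe*.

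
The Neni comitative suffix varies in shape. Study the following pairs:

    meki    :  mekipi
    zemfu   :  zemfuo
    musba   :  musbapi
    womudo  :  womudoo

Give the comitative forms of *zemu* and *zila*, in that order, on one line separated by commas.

zemuo, zilapi

Looking at the last vowel of each stem: -o when the last vowel of the stem is a rounded vowel (*zemfu*, *womudo*); -pi when the last vowel of the stem is an unrounded vowel (*meki*, *musba*).
The last vowel of *zemu* is /u/, which is a rounded vowel, so the suffix is -o, giving *zemuo*.
Since the last vowel of *zila* is /a/ (an unrounded vowel), it takes -pi, giving *zilapi*.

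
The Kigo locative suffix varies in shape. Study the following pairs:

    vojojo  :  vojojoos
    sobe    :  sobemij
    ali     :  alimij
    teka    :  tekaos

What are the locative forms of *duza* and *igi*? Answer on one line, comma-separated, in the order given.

duzaos, igimij

The alternation tracks the last vowel of the stem — -mij when the last vowel of the stem is a front vowel (*sobe*, *ali*); -os when the last vowel of the stem is a back vowel (*vojojo*, *teka*).
Since the last vowel of *duza* is /a/ (a back vowel), it takes -os, giving *duzaos*.
*igi* — last vowel /i/ (a front vowel) → -mij → *igimij*.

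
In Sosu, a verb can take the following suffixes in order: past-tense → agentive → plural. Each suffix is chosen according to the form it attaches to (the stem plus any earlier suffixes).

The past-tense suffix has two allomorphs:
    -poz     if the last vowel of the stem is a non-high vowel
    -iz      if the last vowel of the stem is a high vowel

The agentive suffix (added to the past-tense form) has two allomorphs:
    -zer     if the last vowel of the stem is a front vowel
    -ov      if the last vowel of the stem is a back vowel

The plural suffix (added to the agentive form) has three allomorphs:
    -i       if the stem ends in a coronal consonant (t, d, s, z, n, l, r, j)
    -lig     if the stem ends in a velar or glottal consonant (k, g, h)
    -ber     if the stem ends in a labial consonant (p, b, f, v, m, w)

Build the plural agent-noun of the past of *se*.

sepozovber

Since the last vowel of *se* is /e/ (a non-high vowel), it takes -poz, giving *sepoz*.
The last vowel of the past-tense form *sepoz* is /o/, which is a back vowel, so the agentive suffix is -ov, giving *sepozov*.
Since the final consonant of the agentive form *sepozov* is /v/ (labial), it takes -ber, giving *sepozovber*.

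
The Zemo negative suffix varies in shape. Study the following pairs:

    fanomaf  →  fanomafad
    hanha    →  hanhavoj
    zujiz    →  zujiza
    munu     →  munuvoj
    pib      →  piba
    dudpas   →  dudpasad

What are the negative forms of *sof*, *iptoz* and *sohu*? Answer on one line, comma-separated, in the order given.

sofad, iptoza, sohuvoj

The pattern is voicing of the final sound: -ad when the stem ends in a voiceless consonant (*fanomaf*, *dudpas*); -a when the stem ends in a voiced consonant (*zujiz*, *pib*); -voj when the stem ends in a vowel (*hanha*, *munu*).
Since the final sound of *sof* is /f/ (a voiceless consonant), it takes -ad, giving *sofad*.
Since the final sound of *iptoz* is /z/ (a voiced consonant), it takes -a, giving *iptoza*.
Since the final sound of *sohu* is /u/ (a vowel), it takes -voj, giving *sohuvoj*.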